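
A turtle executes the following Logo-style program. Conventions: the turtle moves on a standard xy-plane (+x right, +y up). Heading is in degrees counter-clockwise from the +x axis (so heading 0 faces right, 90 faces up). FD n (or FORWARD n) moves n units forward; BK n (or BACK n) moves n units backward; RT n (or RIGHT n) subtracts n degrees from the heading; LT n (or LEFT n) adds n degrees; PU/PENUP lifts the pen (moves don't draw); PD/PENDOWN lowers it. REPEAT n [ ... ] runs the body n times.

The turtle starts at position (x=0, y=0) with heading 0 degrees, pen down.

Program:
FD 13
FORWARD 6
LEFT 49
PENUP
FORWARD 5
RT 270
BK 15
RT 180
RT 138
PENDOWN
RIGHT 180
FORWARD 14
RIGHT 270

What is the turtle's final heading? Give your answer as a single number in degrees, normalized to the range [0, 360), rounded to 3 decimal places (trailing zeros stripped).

Executing turtle program step by step:
Start: pos=(0,0), heading=0, pen down
FD 13: (0,0) -> (13,0) [heading=0, draw]
FD 6: (13,0) -> (19,0) [heading=0, draw]
LT 49: heading 0 -> 49
PU: pen up
FD 5: (19,0) -> (22.28,3.774) [heading=49, move]
RT 270: heading 49 -> 139
BK 15: (22.28,3.774) -> (33.601,-6.067) [heading=139, move]
RT 180: heading 139 -> 319
RT 138: heading 319 -> 181
PD: pen down
RT 180: heading 181 -> 1
FD 14: (33.601,-6.067) -> (47.599,-5.823) [heading=1, draw]
RT 270: heading 1 -> 91
Final: pos=(47.599,-5.823), heading=91, 3 segment(s) drawn

Answer: 91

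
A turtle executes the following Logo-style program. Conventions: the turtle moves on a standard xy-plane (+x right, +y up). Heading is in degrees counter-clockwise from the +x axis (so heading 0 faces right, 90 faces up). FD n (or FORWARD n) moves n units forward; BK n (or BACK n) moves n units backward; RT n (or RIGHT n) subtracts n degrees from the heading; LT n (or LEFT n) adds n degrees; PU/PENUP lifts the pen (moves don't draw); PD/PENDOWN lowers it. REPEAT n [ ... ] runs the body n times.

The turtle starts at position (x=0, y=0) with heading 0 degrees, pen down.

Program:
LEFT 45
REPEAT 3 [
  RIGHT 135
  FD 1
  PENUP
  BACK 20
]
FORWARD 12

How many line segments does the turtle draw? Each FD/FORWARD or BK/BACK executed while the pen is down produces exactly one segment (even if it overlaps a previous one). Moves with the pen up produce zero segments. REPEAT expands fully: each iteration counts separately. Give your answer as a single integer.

Executing turtle program step by step:
Start: pos=(0,0), heading=0, pen down
LT 45: heading 0 -> 45
REPEAT 3 [
  -- iteration 1/3 --
  RT 135: heading 45 -> 270
  FD 1: (0,0) -> (0,-1) [heading=270, draw]
  PU: pen up
  BK 20: (0,-1) -> (0,19) [heading=270, move]
  -- iteration 2/3 --
  RT 135: heading 270 -> 135
  FD 1: (0,19) -> (-0.707,19.707) [heading=135, move]
  PU: pen up
  BK 20: (-0.707,19.707) -> (13.435,5.565) [heading=135, move]
  -- iteration 3/3 --
  RT 135: heading 135 -> 0
  FD 1: (13.435,5.565) -> (14.435,5.565) [heading=0, move]
  PU: pen up
  BK 20: (14.435,5.565) -> (-5.565,5.565) [heading=0, move]
]
FD 12: (-5.565,5.565) -> (6.435,5.565) [heading=0, move]
Final: pos=(6.435,5.565), heading=0, 1 segment(s) drawn
Segments drawn: 1

Answer: 1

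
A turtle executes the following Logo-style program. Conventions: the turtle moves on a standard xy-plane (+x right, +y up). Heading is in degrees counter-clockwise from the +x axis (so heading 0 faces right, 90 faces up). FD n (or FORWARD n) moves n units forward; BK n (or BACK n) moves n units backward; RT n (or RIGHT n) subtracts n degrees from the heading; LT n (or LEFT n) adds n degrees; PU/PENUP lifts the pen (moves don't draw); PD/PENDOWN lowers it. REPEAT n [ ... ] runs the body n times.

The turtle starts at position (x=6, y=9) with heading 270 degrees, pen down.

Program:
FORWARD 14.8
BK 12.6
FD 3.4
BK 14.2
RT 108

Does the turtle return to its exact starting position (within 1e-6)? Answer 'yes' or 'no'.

Answer: no

Derivation:
Executing turtle program step by step:
Start: pos=(6,9), heading=270, pen down
FD 14.8: (6,9) -> (6,-5.8) [heading=270, draw]
BK 12.6: (6,-5.8) -> (6,6.8) [heading=270, draw]
FD 3.4: (6,6.8) -> (6,3.4) [heading=270, draw]
BK 14.2: (6,3.4) -> (6,17.6) [heading=270, draw]
RT 108: heading 270 -> 162
Final: pos=(6,17.6), heading=162, 4 segment(s) drawn

Start position: (6, 9)
Final position: (6, 17.6)
Distance = 8.6; >= 1e-6 -> NOT closed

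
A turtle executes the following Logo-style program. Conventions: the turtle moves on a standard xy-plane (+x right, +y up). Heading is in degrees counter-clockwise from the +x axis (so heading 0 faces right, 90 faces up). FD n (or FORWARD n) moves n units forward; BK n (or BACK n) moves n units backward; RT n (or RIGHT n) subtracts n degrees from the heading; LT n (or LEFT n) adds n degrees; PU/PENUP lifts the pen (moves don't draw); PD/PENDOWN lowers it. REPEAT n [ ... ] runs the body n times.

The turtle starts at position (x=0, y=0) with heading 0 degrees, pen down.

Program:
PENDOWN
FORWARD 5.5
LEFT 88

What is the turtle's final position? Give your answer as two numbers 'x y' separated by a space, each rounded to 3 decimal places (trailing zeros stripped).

Answer: 5.5 0

Derivation:
Executing turtle program step by step:
Start: pos=(0,0), heading=0, pen down
PD: pen down
FD 5.5: (0,0) -> (5.5,0) [heading=0, draw]
LT 88: heading 0 -> 88
Final: pos=(5.5,0), heading=88, 1 segment(s) drawn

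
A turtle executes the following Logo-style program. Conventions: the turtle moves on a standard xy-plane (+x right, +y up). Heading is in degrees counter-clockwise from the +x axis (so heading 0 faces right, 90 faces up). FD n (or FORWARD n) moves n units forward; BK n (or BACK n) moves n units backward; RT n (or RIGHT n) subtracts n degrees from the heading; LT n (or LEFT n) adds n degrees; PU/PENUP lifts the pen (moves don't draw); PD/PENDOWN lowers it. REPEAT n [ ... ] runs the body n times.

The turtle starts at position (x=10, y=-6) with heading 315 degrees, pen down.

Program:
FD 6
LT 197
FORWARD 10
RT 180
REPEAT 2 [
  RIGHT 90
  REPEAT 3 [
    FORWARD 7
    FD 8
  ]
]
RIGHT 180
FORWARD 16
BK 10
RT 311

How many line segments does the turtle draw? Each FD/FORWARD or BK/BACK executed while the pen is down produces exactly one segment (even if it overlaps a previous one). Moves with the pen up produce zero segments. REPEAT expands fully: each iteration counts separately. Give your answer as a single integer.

Executing turtle program step by step:
Start: pos=(10,-6), heading=315, pen down
FD 6: (10,-6) -> (14.243,-10.243) [heading=315, draw]
LT 197: heading 315 -> 152
FD 10: (14.243,-10.243) -> (5.413,-5.548) [heading=152, draw]
RT 180: heading 152 -> 332
REPEAT 2 [
  -- iteration 1/2 --
  RT 90: heading 332 -> 242
  REPEAT 3 [
    -- iteration 1/3 --
    FD 7: (5.413,-5.548) -> (2.127,-11.729) [heading=242, draw]
    FD 8: (2.127,-11.729) -> (-1.629,-18.792) [heading=242, draw]
    -- iteration 2/3 --
    FD 7: (-1.629,-18.792) -> (-4.915,-24.973) [heading=242, draw]
    FD 8: (-4.915,-24.973) -> (-8.671,-32.036) [heading=242, draw]
    -- iteration 3/3 --
    FD 7: (-8.671,-32.036) -> (-11.957,-38.217) [heading=242, draw]
    FD 8: (-11.957,-38.217) -> (-15.713,-45.281) [heading=242, draw]
  ]
  -- iteration 2/2 --
  RT 90: heading 242 -> 152
  REPEAT 3 [
    -- iteration 1/3 --
    FD 7: (-15.713,-45.281) -> (-21.894,-41.994) [heading=152, draw]
    FD 8: (-21.894,-41.994) -> (-28.957,-38.238) [heading=152, draw]
    -- iteration 2/3 --
    FD 7: (-28.957,-38.238) -> (-35.138,-34.952) [heading=152, draw]
    FD 8: (-35.138,-34.952) -> (-42.201,-31.196) [heading=152, draw]
    -- iteration 3/3 --
    FD 7: (-42.201,-31.196) -> (-48.382,-27.91) [heading=152, draw]
    FD 8: (-48.382,-27.91) -> (-55.446,-24.154) [heading=152, draw]
  ]
]
RT 180: heading 152 -> 332
FD 16: (-55.446,-24.154) -> (-41.319,-31.666) [heading=332, draw]
BK 10: (-41.319,-31.666) -> (-50.148,-26.971) [heading=332, draw]
RT 311: heading 332 -> 21
Final: pos=(-50.148,-26.971), heading=21, 16 segment(s) drawn
Segments drawn: 16

Answer: 16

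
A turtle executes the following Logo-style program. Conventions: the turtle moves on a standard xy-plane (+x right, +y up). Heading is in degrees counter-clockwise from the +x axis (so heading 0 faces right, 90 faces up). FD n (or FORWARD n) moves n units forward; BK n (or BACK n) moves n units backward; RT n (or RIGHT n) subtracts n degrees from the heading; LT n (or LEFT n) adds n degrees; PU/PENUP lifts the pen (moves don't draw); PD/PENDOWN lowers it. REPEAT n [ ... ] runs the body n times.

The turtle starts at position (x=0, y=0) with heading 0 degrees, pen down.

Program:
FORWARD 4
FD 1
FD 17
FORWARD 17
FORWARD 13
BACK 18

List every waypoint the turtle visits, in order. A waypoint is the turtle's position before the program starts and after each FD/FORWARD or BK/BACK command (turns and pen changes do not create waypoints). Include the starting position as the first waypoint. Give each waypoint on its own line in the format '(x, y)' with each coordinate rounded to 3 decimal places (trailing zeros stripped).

Answer: (0, 0)
(4, 0)
(5, 0)
(22, 0)
(39, 0)
(52, 0)
(34, 0)

Derivation:
Executing turtle program step by step:
Start: pos=(0,0), heading=0, pen down
FD 4: (0,0) -> (4,0) [heading=0, draw]
FD 1: (4,0) -> (5,0) [heading=0, draw]
FD 17: (5,0) -> (22,0) [heading=0, draw]
FD 17: (22,0) -> (39,0) [heading=0, draw]
FD 13: (39,0) -> (52,0) [heading=0, draw]
BK 18: (52,0) -> (34,0) [heading=0, draw]
Final: pos=(34,0), heading=0, 6 segment(s) drawn
Waypoints (7 total):
(0, 0)
(4, 0)
(5, 0)
(22, 0)
(39, 0)
(52, 0)
(34, 0)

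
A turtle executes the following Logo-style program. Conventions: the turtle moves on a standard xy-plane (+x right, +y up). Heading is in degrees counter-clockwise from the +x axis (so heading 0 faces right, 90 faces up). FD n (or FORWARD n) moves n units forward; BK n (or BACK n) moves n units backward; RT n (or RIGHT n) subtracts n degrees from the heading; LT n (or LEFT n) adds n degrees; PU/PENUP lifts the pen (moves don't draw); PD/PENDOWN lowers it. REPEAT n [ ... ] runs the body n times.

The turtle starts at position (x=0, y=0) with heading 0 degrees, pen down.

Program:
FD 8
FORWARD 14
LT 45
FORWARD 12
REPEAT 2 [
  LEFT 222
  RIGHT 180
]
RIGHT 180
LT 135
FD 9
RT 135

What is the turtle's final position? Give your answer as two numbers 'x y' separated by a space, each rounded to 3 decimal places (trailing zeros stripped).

Answer: 31.426 17.436

Derivation:
Executing turtle program step by step:
Start: pos=(0,0), heading=0, pen down
FD 8: (0,0) -> (8,0) [heading=0, draw]
FD 14: (8,0) -> (22,0) [heading=0, draw]
LT 45: heading 0 -> 45
FD 12: (22,0) -> (30.485,8.485) [heading=45, draw]
REPEAT 2 [
  -- iteration 1/2 --
  LT 222: heading 45 -> 267
  RT 180: heading 267 -> 87
  -- iteration 2/2 --
  LT 222: heading 87 -> 309
  RT 180: heading 309 -> 129
]
RT 180: heading 129 -> 309
LT 135: heading 309 -> 84
FD 9: (30.485,8.485) -> (31.426,17.436) [heading=84, draw]
RT 135: heading 84 -> 309
Final: pos=(31.426,17.436), heading=309, 4 segment(s) drawn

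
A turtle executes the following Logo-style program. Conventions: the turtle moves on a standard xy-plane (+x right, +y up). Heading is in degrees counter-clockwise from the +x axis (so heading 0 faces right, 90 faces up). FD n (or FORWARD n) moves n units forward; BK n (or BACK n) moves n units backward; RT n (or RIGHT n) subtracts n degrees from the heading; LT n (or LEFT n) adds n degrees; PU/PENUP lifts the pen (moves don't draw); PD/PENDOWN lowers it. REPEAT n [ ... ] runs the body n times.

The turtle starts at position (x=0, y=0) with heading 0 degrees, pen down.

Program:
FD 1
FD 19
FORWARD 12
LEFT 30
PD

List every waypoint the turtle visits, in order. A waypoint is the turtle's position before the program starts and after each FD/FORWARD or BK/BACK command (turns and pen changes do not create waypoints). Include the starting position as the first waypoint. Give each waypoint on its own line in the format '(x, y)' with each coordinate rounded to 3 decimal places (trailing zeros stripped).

Executing turtle program step by step:
Start: pos=(0,0), heading=0, pen down
FD 1: (0,0) -> (1,0) [heading=0, draw]
FD 19: (1,0) -> (20,0) [heading=0, draw]
FD 12: (20,0) -> (32,0) [heading=0, draw]
LT 30: heading 0 -> 30
PD: pen down
Final: pos=(32,0), heading=30, 3 segment(s) drawn
Waypoints (4 total):
(0, 0)
(1, 0)
(20, 0)
(32, 0)

Answer: (0, 0)
(1, 0)
(20, 0)
(32, 0)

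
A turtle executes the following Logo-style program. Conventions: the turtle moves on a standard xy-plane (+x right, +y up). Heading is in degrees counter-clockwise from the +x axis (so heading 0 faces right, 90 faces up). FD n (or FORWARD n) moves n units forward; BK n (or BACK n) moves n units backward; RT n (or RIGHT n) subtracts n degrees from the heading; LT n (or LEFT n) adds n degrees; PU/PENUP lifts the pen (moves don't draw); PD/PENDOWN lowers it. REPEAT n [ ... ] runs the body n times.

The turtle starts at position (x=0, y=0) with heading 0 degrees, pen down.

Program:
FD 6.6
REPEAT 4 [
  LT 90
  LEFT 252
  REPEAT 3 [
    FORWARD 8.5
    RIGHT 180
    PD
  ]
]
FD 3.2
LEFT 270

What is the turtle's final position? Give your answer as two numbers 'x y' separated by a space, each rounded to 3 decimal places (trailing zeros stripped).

Executing turtle program step by step:
Start: pos=(0,0), heading=0, pen down
FD 6.6: (0,0) -> (6.6,0) [heading=0, draw]
REPEAT 4 [
  -- iteration 1/4 --
  LT 90: heading 0 -> 90
  LT 252: heading 90 -> 342
  REPEAT 3 [
    -- iteration 1/3 --
    FD 8.5: (6.6,0) -> (14.684,-2.627) [heading=342, draw]
    RT 180: heading 342 -> 162
    PD: pen down
    -- iteration 2/3 --
    FD 8.5: (14.684,-2.627) -> (6.6,0) [heading=162, draw]
    RT 180: heading 162 -> 342
    PD: pen down
    -- iteration 3/3 --
    FD 8.5: (6.6,0) -> (14.684,-2.627) [heading=342, draw]
    RT 180: heading 342 -> 162
    PD: pen down
  ]
  -- iteration 2/4 --
  LT 90: heading 162 -> 252
  LT 252: heading 252 -> 144
  REPEAT 3 [
    -- iteration 1/3 --
    FD 8.5: (14.684,-2.627) -> (7.807,2.37) [heading=144, draw]
    RT 180: heading 144 -> 324
    PD: pen down
    -- iteration 2/3 --
    FD 8.5: (7.807,2.37) -> (14.684,-2.627) [heading=324, draw]
    RT 180: heading 324 -> 144
    PD: pen down
    -- iteration 3/3 --
    FD 8.5: (14.684,-2.627) -> (7.807,2.37) [heading=144, draw]
    RT 180: heading 144 -> 324
    PD: pen down
  ]
  -- iteration 3/4 --
  LT 90: heading 324 -> 54
  LT 252: heading 54 -> 306
  REPEAT 3 [
    -- iteration 1/3 --
    FD 8.5: (7.807,2.37) -> (12.804,-4.507) [heading=306, draw]
    RT 180: heading 306 -> 126
    PD: pen down
    -- iteration 2/3 --
    FD 8.5: (12.804,-4.507) -> (7.807,2.37) [heading=126, draw]
    RT 180: heading 126 -> 306
    PD: pen down
    -- iteration 3/3 --
    FD 8.5: (7.807,2.37) -> (12.804,-4.507) [heading=306, draw]
    RT 180: heading 306 -> 126
    PD: pen down
  ]
  -- iteration 4/4 --
  LT 90: heading 126 -> 216
  LT 252: heading 216 -> 108
  REPEAT 3 [
    -- iteration 1/3 --
    FD 8.5: (12.804,-4.507) -> (10.177,3.577) [heading=108, draw]
    RT 180: heading 108 -> 288
    PD: pen down
    -- iteration 2/3 --
    FD 8.5: (10.177,3.577) -> (12.804,-4.507) [heading=288, draw]
    RT 180: heading 288 -> 108
    PD: pen down
    -- iteration 3/3 --
    FD 8.5: (12.804,-4.507) -> (10.177,3.577) [heading=108, draw]
    RT 180: heading 108 -> 288
    PD: pen down
  ]
]
FD 3.2: (10.177,3.577) -> (11.166,0.533) [heading=288, draw]
LT 270: heading 288 -> 198
Final: pos=(11.166,0.533), heading=198, 14 segment(s) drawn

Answer: 11.166 0.533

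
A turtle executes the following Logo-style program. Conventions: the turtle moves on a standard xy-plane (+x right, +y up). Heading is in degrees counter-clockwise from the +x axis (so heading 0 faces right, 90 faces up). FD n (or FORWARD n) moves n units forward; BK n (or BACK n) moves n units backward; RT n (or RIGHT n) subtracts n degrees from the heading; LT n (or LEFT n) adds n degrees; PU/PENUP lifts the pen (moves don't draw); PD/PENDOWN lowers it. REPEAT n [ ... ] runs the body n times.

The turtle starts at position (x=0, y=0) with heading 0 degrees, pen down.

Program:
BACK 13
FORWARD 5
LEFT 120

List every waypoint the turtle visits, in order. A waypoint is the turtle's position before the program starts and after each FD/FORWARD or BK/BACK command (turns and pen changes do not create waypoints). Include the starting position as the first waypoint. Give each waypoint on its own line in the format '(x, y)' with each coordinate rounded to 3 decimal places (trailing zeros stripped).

Executing turtle program step by step:
Start: pos=(0,0), heading=0, pen down
BK 13: (0,0) -> (-13,0) [heading=0, draw]
FD 5: (-13,0) -> (-8,0) [heading=0, draw]
LT 120: heading 0 -> 120
Final: pos=(-8,0), heading=120, 2 segment(s) drawn
Waypoints (3 total):
(0, 0)
(-13, 0)
(-8, 0)

Answer: (0, 0)
(-13, 0)
(-8, 0)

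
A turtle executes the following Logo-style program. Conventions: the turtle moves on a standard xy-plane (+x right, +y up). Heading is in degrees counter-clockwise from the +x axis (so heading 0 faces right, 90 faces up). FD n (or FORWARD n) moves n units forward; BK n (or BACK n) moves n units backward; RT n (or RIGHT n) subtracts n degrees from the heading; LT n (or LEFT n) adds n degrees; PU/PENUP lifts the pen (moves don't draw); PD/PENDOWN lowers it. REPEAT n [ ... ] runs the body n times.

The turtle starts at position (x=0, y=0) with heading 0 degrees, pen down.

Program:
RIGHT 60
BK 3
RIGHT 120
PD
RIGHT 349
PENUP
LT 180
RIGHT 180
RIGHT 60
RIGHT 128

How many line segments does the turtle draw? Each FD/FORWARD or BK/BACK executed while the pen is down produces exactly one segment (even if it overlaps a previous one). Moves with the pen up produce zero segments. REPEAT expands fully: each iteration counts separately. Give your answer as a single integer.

Answer: 1

Derivation:
Executing turtle program step by step:
Start: pos=(0,0), heading=0, pen down
RT 60: heading 0 -> 300
BK 3: (0,0) -> (-1.5,2.598) [heading=300, draw]
RT 120: heading 300 -> 180
PD: pen down
RT 349: heading 180 -> 191
PU: pen up
LT 180: heading 191 -> 11
RT 180: heading 11 -> 191
RT 60: heading 191 -> 131
RT 128: heading 131 -> 3
Final: pos=(-1.5,2.598), heading=3, 1 segment(s) drawn
Segments drawn: 1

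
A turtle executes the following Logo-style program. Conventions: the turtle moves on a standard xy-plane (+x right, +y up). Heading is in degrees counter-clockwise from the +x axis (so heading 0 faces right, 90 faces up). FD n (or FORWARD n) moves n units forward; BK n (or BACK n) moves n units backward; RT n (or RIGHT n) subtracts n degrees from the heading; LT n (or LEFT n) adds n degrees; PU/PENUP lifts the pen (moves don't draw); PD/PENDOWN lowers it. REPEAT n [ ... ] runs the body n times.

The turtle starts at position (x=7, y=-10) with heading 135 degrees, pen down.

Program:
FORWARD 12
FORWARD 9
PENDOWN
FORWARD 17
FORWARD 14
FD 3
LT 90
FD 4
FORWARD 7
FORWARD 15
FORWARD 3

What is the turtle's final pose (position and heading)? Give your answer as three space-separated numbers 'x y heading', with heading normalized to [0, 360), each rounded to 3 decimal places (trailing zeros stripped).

Executing turtle program step by step:
Start: pos=(7,-10), heading=135, pen down
FD 12: (7,-10) -> (-1.485,-1.515) [heading=135, draw]
FD 9: (-1.485,-1.515) -> (-7.849,4.849) [heading=135, draw]
PD: pen down
FD 17: (-7.849,4.849) -> (-19.87,16.87) [heading=135, draw]
FD 14: (-19.87,16.87) -> (-29.77,26.77) [heading=135, draw]
FD 3: (-29.77,26.77) -> (-31.891,28.891) [heading=135, draw]
LT 90: heading 135 -> 225
FD 4: (-31.891,28.891) -> (-34.719,26.062) [heading=225, draw]
FD 7: (-34.719,26.062) -> (-39.669,21.113) [heading=225, draw]
FD 15: (-39.669,21.113) -> (-50.276,10.506) [heading=225, draw]
FD 3: (-50.276,10.506) -> (-52.397,8.385) [heading=225, draw]
Final: pos=(-52.397,8.385), heading=225, 9 segment(s) drawn

Answer: -52.397 8.385 225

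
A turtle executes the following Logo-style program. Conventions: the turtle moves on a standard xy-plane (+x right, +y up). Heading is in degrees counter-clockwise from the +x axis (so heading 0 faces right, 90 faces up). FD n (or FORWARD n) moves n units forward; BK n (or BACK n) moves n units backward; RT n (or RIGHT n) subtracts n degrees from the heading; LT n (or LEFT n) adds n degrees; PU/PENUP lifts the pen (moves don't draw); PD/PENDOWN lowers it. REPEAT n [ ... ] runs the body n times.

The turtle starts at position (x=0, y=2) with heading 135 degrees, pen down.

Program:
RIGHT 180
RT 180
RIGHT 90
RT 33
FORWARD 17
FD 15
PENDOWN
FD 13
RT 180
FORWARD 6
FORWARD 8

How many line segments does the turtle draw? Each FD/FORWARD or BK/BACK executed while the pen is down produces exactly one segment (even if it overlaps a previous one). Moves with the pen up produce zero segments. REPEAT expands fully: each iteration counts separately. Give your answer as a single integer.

Executing turtle program step by step:
Start: pos=(0,2), heading=135, pen down
RT 180: heading 135 -> 315
RT 180: heading 315 -> 135
RT 90: heading 135 -> 45
RT 33: heading 45 -> 12
FD 17: (0,2) -> (16.629,5.534) [heading=12, draw]
FD 15: (16.629,5.534) -> (31.301,8.653) [heading=12, draw]
PD: pen down
FD 13: (31.301,8.653) -> (44.017,11.356) [heading=12, draw]
RT 180: heading 12 -> 192
FD 6: (44.017,11.356) -> (38.148,10.109) [heading=192, draw]
FD 8: (38.148,10.109) -> (30.323,8.445) [heading=192, draw]
Final: pos=(30.323,8.445), heading=192, 5 segment(s) drawn
Segments drawn: 5

Answer: 5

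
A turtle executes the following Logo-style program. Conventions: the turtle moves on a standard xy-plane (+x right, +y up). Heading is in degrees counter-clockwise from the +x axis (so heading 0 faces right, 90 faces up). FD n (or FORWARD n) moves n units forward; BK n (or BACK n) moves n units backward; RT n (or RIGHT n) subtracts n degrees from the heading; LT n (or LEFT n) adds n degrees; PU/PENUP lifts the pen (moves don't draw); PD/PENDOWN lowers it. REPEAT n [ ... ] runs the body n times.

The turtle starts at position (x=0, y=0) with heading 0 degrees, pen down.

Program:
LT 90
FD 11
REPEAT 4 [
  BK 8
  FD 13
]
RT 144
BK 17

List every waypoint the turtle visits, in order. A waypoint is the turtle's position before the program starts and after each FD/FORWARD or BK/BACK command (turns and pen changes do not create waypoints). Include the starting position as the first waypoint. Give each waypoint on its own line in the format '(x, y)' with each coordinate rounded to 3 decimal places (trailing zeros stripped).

Answer: (0, 0)
(0, 11)
(0, 3)
(0, 16)
(0, 8)
(0, 21)
(0, 13)
(0, 26)
(0, 18)
(0, 31)
(-9.992, 44.753)

Derivation:
Executing turtle program step by step:
Start: pos=(0,0), heading=0, pen down
LT 90: heading 0 -> 90
FD 11: (0,0) -> (0,11) [heading=90, draw]
REPEAT 4 [
  -- iteration 1/4 --
  BK 8: (0,11) -> (0,3) [heading=90, draw]
  FD 13: (0,3) -> (0,16) [heading=90, draw]
  -- iteration 2/4 --
  BK 8: (0,16) -> (0,8) [heading=90, draw]
  FD 13: (0,8) -> (0,21) [heading=90, draw]
  -- iteration 3/4 --
  BK 8: (0,21) -> (0,13) [heading=90, draw]
  FD 13: (0,13) -> (0,26) [heading=90, draw]
  -- iteration 4/4 --
  BK 8: (0,26) -> (0,18) [heading=90, draw]
  FD 13: (0,18) -> (0,31) [heading=90, draw]
]
RT 144: heading 90 -> 306
BK 17: (0,31) -> (-9.992,44.753) [heading=306, draw]
Final: pos=(-9.992,44.753), heading=306, 10 segment(s) drawn
Waypoints (11 total):
(0, 0)
(0, 11)
(0, 3)
(0, 16)
(0, 8)
(0, 21)
(0, 13)
(0, 26)
(0, 18)
(0, 31)
(-9.992, 44.753)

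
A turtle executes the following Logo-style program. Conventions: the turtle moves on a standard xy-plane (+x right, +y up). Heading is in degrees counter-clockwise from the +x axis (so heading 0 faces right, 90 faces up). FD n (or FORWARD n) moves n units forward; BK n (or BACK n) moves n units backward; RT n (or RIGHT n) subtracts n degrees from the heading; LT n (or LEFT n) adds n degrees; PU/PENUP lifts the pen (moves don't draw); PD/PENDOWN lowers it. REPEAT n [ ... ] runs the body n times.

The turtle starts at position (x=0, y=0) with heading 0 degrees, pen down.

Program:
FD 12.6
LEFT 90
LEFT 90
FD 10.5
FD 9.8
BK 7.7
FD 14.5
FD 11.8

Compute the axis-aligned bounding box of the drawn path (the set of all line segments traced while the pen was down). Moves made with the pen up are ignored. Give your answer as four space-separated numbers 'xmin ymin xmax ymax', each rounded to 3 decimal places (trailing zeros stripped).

Answer: -26.3 0 12.6 0

Derivation:
Executing turtle program step by step:
Start: pos=(0,0), heading=0, pen down
FD 12.6: (0,0) -> (12.6,0) [heading=0, draw]
LT 90: heading 0 -> 90
LT 90: heading 90 -> 180
FD 10.5: (12.6,0) -> (2.1,0) [heading=180, draw]
FD 9.8: (2.1,0) -> (-7.7,0) [heading=180, draw]
BK 7.7: (-7.7,0) -> (0,0) [heading=180, draw]
FD 14.5: (0,0) -> (-14.5,0) [heading=180, draw]
FD 11.8: (-14.5,0) -> (-26.3,0) [heading=180, draw]
Final: pos=(-26.3,0), heading=180, 6 segment(s) drawn

Segment endpoints: x in {-26.3, -14.5, -7.7, 0, 0, 2.1, 12.6}, y in {0, 0, 0, 0, 0, 0}
xmin=-26.3, ymin=0, xmax=12.6, ymax=0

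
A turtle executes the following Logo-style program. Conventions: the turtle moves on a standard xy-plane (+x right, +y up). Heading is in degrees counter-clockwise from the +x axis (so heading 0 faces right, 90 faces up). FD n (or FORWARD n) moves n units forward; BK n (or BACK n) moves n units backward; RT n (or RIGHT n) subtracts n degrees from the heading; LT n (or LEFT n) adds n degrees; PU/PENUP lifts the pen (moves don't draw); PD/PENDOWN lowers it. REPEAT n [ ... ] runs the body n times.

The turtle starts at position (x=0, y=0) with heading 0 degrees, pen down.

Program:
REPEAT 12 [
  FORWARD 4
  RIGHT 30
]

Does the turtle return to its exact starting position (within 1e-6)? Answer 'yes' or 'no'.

Executing turtle program step by step:
Start: pos=(0,0), heading=0, pen down
REPEAT 12 [
  -- iteration 1/12 --
  FD 4: (0,0) -> (4,0) [heading=0, draw]
  RT 30: heading 0 -> 330
  -- iteration 2/12 --
  FD 4: (4,0) -> (7.464,-2) [heading=330, draw]
  RT 30: heading 330 -> 300
  -- iteration 3/12 --
  FD 4: (7.464,-2) -> (9.464,-5.464) [heading=300, draw]
  RT 30: heading 300 -> 270
  -- iteration 4/12 --
  FD 4: (9.464,-5.464) -> (9.464,-9.464) [heading=270, draw]
  RT 30: heading 270 -> 240
  -- iteration 5/12 --
  FD 4: (9.464,-9.464) -> (7.464,-12.928) [heading=240, draw]
  RT 30: heading 240 -> 210
  -- iteration 6/12 --
  FD 4: (7.464,-12.928) -> (4,-14.928) [heading=210, draw]
  RT 30: heading 210 -> 180
  -- iteration 7/12 --
  FD 4: (4,-14.928) -> (0,-14.928) [heading=180, draw]
  RT 30: heading 180 -> 150
  -- iteration 8/12 --
  FD 4: (0,-14.928) -> (-3.464,-12.928) [heading=150, draw]
  RT 30: heading 150 -> 120
  -- iteration 9/12 --
  FD 4: (-3.464,-12.928) -> (-5.464,-9.464) [heading=120, draw]
  RT 30: heading 120 -> 90
  -- iteration 10/12 --
  FD 4: (-5.464,-9.464) -> (-5.464,-5.464) [heading=90, draw]
  RT 30: heading 90 -> 60
  -- iteration 11/12 --
  FD 4: (-5.464,-5.464) -> (-3.464,-2) [heading=60, draw]
  RT 30: heading 60 -> 30
  -- iteration 12/12 --
  FD 4: (-3.464,-2) -> (0,0) [heading=30, draw]
  RT 30: heading 30 -> 0
]
Final: pos=(0,0), heading=0, 12 segment(s) drawn

Start position: (0, 0)
Final position: (0, 0)
Distance = 0; < 1e-6 -> CLOSED

Answer: yes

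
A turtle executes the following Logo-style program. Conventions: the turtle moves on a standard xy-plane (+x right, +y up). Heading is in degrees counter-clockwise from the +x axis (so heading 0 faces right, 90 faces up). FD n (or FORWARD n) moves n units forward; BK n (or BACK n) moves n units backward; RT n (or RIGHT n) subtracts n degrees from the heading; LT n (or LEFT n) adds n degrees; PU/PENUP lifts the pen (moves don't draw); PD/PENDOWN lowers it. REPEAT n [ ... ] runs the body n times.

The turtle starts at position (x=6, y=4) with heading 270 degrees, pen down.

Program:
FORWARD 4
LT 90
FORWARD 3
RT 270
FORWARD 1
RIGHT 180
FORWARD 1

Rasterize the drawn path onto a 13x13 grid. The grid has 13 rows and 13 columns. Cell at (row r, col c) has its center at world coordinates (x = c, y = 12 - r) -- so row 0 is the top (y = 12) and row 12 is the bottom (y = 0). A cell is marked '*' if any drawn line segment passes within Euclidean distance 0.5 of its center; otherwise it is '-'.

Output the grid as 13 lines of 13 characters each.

Answer: -------------
-------------
-------------
-------------
-------------
-------------
-------------
-------------
------*------
------*------
------*------
------*--*---
------****---

Derivation:
Segment 0: (6,4) -> (6,0)
Segment 1: (6,0) -> (9,-0)
Segment 2: (9,-0) -> (9,1)
Segment 3: (9,1) -> (9,-0)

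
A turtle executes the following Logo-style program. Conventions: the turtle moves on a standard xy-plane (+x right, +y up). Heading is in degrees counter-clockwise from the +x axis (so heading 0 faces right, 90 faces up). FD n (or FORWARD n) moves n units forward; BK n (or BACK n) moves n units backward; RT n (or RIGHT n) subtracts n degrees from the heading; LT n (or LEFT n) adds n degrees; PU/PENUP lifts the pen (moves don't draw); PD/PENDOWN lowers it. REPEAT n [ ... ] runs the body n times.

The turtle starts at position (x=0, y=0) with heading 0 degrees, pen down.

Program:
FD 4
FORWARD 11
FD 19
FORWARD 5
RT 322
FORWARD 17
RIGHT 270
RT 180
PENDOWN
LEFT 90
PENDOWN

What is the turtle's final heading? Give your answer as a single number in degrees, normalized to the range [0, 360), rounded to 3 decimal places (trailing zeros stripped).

Executing turtle program step by step:
Start: pos=(0,0), heading=0, pen down
FD 4: (0,0) -> (4,0) [heading=0, draw]
FD 11: (4,0) -> (15,0) [heading=0, draw]
FD 19: (15,0) -> (34,0) [heading=0, draw]
FD 5: (34,0) -> (39,0) [heading=0, draw]
RT 322: heading 0 -> 38
FD 17: (39,0) -> (52.396,10.466) [heading=38, draw]
RT 270: heading 38 -> 128
RT 180: heading 128 -> 308
PD: pen down
LT 90: heading 308 -> 38
PD: pen down
Final: pos=(52.396,10.466), heading=38, 5 segment(s) drawn

Answer: 38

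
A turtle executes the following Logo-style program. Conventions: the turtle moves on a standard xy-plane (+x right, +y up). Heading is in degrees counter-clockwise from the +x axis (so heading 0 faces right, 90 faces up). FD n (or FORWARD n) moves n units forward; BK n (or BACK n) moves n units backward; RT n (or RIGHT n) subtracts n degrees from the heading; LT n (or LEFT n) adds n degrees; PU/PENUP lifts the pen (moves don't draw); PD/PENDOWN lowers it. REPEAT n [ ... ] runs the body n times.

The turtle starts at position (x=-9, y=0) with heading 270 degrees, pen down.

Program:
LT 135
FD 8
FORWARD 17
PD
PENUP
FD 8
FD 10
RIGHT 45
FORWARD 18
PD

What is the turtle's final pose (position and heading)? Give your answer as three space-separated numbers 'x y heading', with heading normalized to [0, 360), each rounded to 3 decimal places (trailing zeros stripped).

Executing turtle program step by step:
Start: pos=(-9,0), heading=270, pen down
LT 135: heading 270 -> 45
FD 8: (-9,0) -> (-3.343,5.657) [heading=45, draw]
FD 17: (-3.343,5.657) -> (8.678,17.678) [heading=45, draw]
PD: pen down
PU: pen up
FD 8: (8.678,17.678) -> (14.335,23.335) [heading=45, move]
FD 10: (14.335,23.335) -> (21.406,30.406) [heading=45, move]
RT 45: heading 45 -> 0
FD 18: (21.406,30.406) -> (39.406,30.406) [heading=0, move]
PD: pen down
Final: pos=(39.406,30.406), heading=0, 2 segment(s) drawn

Answer: 39.406 30.406 0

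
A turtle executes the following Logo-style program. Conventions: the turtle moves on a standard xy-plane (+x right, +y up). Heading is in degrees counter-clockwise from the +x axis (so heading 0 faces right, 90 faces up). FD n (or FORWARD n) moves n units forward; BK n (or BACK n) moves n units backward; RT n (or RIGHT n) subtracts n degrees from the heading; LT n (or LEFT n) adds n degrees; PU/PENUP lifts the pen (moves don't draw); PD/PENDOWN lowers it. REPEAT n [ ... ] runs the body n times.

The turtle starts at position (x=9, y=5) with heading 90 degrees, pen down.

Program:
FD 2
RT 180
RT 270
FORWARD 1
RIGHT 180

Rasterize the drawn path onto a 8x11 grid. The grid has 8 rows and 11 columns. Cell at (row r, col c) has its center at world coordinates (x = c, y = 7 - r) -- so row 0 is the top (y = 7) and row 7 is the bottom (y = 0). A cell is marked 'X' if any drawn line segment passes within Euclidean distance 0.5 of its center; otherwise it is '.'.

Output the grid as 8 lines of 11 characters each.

Answer: .........XX
.........X.
.........X.
...........
...........
...........
...........
...........

Derivation:
Segment 0: (9,5) -> (9,7)
Segment 1: (9,7) -> (10,7)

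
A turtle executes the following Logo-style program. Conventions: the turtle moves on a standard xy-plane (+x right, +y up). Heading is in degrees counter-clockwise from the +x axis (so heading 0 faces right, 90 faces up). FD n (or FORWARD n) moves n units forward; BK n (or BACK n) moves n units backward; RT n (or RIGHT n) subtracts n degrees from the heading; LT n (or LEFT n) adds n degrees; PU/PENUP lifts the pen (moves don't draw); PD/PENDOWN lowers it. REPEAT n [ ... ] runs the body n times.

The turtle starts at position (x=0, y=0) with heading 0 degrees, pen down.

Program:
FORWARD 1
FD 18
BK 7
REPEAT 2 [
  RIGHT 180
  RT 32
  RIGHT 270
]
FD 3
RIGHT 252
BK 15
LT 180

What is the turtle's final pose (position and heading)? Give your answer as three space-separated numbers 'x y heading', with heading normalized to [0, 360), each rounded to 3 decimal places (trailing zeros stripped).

Answer: 21.475 13.116 44

Derivation:
Executing turtle program step by step:
Start: pos=(0,0), heading=0, pen down
FD 1: (0,0) -> (1,0) [heading=0, draw]
FD 18: (1,0) -> (19,0) [heading=0, draw]
BK 7: (19,0) -> (12,0) [heading=0, draw]
REPEAT 2 [
  -- iteration 1/2 --
  RT 180: heading 0 -> 180
  RT 32: heading 180 -> 148
  RT 270: heading 148 -> 238
  -- iteration 2/2 --
  RT 180: heading 238 -> 58
  RT 32: heading 58 -> 26
  RT 270: heading 26 -> 116
]
FD 3: (12,0) -> (10.685,2.696) [heading=116, draw]
RT 252: heading 116 -> 224
BK 15: (10.685,2.696) -> (21.475,13.116) [heading=224, draw]
LT 180: heading 224 -> 44
Final: pos=(21.475,13.116), heading=44, 5 segment(s) drawn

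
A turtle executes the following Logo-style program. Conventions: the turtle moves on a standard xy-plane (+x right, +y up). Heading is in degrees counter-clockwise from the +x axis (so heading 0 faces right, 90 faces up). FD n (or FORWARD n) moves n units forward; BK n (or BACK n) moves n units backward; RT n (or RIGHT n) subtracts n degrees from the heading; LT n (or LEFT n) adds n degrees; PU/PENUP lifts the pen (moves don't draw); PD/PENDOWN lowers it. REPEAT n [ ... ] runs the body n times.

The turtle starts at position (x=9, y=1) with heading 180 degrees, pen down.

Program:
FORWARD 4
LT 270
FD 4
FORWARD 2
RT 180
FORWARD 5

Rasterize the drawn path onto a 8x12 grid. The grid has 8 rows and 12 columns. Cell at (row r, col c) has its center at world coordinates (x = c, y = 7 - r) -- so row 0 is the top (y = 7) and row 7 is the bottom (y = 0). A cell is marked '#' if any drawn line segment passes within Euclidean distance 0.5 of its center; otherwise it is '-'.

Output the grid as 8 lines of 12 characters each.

Segment 0: (9,1) -> (5,1)
Segment 1: (5,1) -> (5,5)
Segment 2: (5,5) -> (5,7)
Segment 3: (5,7) -> (5,2)

Answer: -----#------
-----#------
-----#------
-----#------
-----#------
-----#------
-----#####--
------------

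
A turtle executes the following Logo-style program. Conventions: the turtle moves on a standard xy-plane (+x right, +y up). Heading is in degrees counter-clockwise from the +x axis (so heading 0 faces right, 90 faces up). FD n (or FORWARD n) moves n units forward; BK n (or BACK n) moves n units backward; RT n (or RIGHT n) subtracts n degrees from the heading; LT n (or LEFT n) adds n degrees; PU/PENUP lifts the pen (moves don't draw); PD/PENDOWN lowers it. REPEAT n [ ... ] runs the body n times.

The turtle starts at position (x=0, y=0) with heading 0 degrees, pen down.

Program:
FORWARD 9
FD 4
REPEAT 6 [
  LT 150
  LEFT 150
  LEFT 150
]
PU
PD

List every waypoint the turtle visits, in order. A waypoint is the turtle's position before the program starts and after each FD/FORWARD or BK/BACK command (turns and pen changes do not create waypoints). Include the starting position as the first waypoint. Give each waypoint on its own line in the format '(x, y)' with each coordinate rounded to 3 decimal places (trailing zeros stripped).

Executing turtle program step by step:
Start: pos=(0,0), heading=0, pen down
FD 9: (0,0) -> (9,0) [heading=0, draw]
FD 4: (9,0) -> (13,0) [heading=0, draw]
REPEAT 6 [
  -- iteration 1/6 --
  LT 150: heading 0 -> 150
  LT 150: heading 150 -> 300
  LT 150: heading 300 -> 90
  -- iteration 2/6 --
  LT 150: heading 90 -> 240
  LT 150: heading 240 -> 30
  LT 150: heading 30 -> 180
  -- iteration 3/6 --
  LT 150: heading 180 -> 330
  LT 150: heading 330 -> 120
  LT 150: heading 120 -> 270
  -- iteration 4/6 --
  LT 150: heading 270 -> 60
  LT 150: heading 60 -> 210
  LT 150: heading 210 -> 0
  -- iteration 5/6 --
  LT 150: heading 0 -> 150
  LT 150: heading 150 -> 300
  LT 150: heading 300 -> 90
  -- iteration 6/6 --
  LT 150: heading 90 -> 240
  LT 150: heading 240 -> 30
  LT 150: heading 30 -> 180
]
PU: pen up
PD: pen down
Final: pos=(13,0), heading=180, 2 segment(s) drawn
Waypoints (3 total):
(0, 0)
(9, 0)
(13, 0)

Answer: (0, 0)
(9, 0)
(13, 0)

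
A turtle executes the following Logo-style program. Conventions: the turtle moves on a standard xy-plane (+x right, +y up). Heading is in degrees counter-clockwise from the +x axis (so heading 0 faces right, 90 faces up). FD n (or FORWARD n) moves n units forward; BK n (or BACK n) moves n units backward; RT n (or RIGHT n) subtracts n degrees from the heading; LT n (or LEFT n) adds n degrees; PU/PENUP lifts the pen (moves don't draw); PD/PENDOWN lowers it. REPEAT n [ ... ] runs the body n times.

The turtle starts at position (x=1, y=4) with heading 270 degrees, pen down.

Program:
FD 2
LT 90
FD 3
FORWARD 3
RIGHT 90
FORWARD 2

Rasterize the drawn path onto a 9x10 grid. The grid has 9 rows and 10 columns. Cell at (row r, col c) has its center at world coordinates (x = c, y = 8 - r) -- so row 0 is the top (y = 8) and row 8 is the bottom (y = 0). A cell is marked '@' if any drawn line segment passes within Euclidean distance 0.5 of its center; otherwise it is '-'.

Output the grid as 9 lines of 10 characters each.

Segment 0: (1,4) -> (1,2)
Segment 1: (1,2) -> (4,2)
Segment 2: (4,2) -> (7,2)
Segment 3: (7,2) -> (7,-0)

Answer: ----------
----------
----------
----------
-@--------
-@--------
-@@@@@@@--
-------@--
-------@--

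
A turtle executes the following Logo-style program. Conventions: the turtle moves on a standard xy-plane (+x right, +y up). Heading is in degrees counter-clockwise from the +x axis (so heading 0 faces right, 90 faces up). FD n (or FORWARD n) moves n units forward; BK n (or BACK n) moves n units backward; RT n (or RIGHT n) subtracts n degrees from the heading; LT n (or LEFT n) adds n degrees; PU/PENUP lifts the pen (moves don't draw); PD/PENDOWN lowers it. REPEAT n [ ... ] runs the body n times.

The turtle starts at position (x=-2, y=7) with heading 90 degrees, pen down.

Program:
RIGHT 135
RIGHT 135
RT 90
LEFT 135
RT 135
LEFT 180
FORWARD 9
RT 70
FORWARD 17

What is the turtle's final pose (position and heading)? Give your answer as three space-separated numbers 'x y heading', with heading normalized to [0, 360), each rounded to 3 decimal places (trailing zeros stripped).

Answer: -17.975 -7.814 200

Derivation:
Executing turtle program step by step:
Start: pos=(-2,7), heading=90, pen down
RT 135: heading 90 -> 315
RT 135: heading 315 -> 180
RT 90: heading 180 -> 90
LT 135: heading 90 -> 225
RT 135: heading 225 -> 90
LT 180: heading 90 -> 270
FD 9: (-2,7) -> (-2,-2) [heading=270, draw]
RT 70: heading 270 -> 200
FD 17: (-2,-2) -> (-17.975,-7.814) [heading=200, draw]
Final: pos=(-17.975,-7.814), heading=200, 2 segment(s) drawn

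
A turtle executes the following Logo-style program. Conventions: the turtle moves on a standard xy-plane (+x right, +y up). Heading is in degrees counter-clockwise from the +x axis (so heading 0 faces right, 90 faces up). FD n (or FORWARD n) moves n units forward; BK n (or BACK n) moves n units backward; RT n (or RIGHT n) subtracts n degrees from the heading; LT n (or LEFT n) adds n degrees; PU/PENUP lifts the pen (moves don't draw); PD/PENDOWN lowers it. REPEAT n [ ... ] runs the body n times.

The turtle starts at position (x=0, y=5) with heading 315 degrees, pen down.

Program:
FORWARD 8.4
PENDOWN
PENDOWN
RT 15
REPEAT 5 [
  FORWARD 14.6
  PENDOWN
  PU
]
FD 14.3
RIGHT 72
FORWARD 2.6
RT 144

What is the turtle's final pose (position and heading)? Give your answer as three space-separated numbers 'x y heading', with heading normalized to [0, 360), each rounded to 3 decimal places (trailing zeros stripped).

Answer: 47.85 -78.476 84

Derivation:
Executing turtle program step by step:
Start: pos=(0,5), heading=315, pen down
FD 8.4: (0,5) -> (5.94,-0.94) [heading=315, draw]
PD: pen down
PD: pen down
RT 15: heading 315 -> 300
REPEAT 5 [
  -- iteration 1/5 --
  FD 14.6: (5.94,-0.94) -> (13.24,-13.584) [heading=300, draw]
  PD: pen down
  PU: pen up
  -- iteration 2/5 --
  FD 14.6: (13.24,-13.584) -> (20.54,-26.228) [heading=300, move]
  PD: pen down
  PU: pen up
  -- iteration 3/5 --
  FD 14.6: (20.54,-26.228) -> (27.84,-38.872) [heading=300, move]
  PD: pen down
  PU: pen up
  -- iteration 4/5 --
  FD 14.6: (27.84,-38.872) -> (35.14,-51.516) [heading=300, move]
  PD: pen down
  PU: pen up
  -- iteration 5/5 --
  FD 14.6: (35.14,-51.516) -> (42.44,-64.16) [heading=300, move]
  PD: pen down
  PU: pen up
]
FD 14.3: (42.44,-64.16) -> (49.59,-76.544) [heading=300, move]
RT 72: heading 300 -> 228
FD 2.6: (49.59,-76.544) -> (47.85,-78.476) [heading=228, move]
RT 144: heading 228 -> 84
Final: pos=(47.85,-78.476), heading=84, 2 segment(s) drawn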